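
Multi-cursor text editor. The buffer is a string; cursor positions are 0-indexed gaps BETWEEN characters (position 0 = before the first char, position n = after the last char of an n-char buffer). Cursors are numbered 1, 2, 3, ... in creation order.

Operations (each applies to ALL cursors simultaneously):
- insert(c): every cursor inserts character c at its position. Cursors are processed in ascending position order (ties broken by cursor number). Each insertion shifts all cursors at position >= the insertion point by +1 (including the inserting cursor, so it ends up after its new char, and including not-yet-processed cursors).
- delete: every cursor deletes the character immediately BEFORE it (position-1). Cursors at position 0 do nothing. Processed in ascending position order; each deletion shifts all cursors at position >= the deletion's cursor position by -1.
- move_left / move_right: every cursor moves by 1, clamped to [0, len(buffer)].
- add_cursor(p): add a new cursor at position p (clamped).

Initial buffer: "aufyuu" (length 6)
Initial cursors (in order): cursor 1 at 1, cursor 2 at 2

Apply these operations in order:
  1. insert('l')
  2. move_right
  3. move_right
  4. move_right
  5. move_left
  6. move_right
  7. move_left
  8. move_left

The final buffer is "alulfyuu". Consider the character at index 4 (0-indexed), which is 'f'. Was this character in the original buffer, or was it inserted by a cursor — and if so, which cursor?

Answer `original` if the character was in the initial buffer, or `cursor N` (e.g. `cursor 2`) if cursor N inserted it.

Answer: original

Derivation:
After op 1 (insert('l')): buffer="alulfyuu" (len 8), cursors c1@2 c2@4, authorship .1.2....
After op 2 (move_right): buffer="alulfyuu" (len 8), cursors c1@3 c2@5, authorship .1.2....
After op 3 (move_right): buffer="alulfyuu" (len 8), cursors c1@4 c2@6, authorship .1.2....
After op 4 (move_right): buffer="alulfyuu" (len 8), cursors c1@5 c2@7, authorship .1.2....
After op 5 (move_left): buffer="alulfyuu" (len 8), cursors c1@4 c2@6, authorship .1.2....
After op 6 (move_right): buffer="alulfyuu" (len 8), cursors c1@5 c2@7, authorship .1.2....
After op 7 (move_left): buffer="alulfyuu" (len 8), cursors c1@4 c2@6, authorship .1.2....
After op 8 (move_left): buffer="alulfyuu" (len 8), cursors c1@3 c2@5, authorship .1.2....
Authorship (.=original, N=cursor N): . 1 . 2 . . . .
Index 4: author = original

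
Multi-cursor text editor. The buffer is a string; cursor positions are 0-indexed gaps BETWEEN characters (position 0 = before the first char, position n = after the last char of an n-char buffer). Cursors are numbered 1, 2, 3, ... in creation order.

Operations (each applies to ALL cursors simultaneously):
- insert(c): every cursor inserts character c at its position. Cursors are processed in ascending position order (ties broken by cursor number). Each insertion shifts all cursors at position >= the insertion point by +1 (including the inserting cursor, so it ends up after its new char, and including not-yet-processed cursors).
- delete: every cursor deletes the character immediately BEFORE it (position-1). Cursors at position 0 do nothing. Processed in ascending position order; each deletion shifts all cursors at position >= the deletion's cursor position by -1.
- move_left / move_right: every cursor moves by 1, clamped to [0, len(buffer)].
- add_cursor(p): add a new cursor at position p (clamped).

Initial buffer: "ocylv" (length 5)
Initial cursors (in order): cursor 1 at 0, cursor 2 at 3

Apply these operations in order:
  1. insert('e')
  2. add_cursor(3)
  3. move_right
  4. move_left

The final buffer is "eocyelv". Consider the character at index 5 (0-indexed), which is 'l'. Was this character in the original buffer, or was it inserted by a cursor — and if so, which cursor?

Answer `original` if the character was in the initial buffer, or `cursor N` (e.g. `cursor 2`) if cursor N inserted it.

After op 1 (insert('e')): buffer="eocyelv" (len 7), cursors c1@1 c2@5, authorship 1...2..
After op 2 (add_cursor(3)): buffer="eocyelv" (len 7), cursors c1@1 c3@3 c2@5, authorship 1...2..
After op 3 (move_right): buffer="eocyelv" (len 7), cursors c1@2 c3@4 c2@6, authorship 1...2..
After op 4 (move_left): buffer="eocyelv" (len 7), cursors c1@1 c3@3 c2@5, authorship 1...2..
Authorship (.=original, N=cursor N): 1 . . . 2 . .
Index 5: author = original

Answer: original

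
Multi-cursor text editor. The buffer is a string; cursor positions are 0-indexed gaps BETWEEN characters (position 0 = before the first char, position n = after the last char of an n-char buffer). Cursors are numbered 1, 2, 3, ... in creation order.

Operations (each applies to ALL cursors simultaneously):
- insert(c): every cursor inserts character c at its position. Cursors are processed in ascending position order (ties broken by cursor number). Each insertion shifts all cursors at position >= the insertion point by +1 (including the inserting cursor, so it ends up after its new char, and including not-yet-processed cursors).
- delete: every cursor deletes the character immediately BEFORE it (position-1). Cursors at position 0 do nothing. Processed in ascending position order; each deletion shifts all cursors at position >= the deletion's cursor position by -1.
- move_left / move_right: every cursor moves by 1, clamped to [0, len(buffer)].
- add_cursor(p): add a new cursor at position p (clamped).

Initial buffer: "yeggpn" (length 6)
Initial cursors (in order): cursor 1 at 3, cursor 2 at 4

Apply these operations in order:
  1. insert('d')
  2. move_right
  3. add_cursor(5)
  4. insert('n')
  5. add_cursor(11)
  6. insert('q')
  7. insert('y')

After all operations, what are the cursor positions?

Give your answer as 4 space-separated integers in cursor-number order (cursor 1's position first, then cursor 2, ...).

After op 1 (insert('d')): buffer="yegdgdpn" (len 8), cursors c1@4 c2@6, authorship ...1.2..
After op 2 (move_right): buffer="yegdgdpn" (len 8), cursors c1@5 c2@7, authorship ...1.2..
After op 3 (add_cursor(5)): buffer="yegdgdpn" (len 8), cursors c1@5 c3@5 c2@7, authorship ...1.2..
After op 4 (insert('n')): buffer="yegdgnndpnn" (len 11), cursors c1@7 c3@7 c2@10, authorship ...1.132.2.
After op 5 (add_cursor(11)): buffer="yegdgnndpnn" (len 11), cursors c1@7 c3@7 c2@10 c4@11, authorship ...1.132.2.
After op 6 (insert('q')): buffer="yegdgnnqqdpnqnq" (len 15), cursors c1@9 c3@9 c2@13 c4@15, authorship ...1.13132.22.4
After op 7 (insert('y')): buffer="yegdgnnqqyydpnqynqy" (len 19), cursors c1@11 c3@11 c2@16 c4@19, authorship ...1.1313132.222.44

Answer: 11 16 11 19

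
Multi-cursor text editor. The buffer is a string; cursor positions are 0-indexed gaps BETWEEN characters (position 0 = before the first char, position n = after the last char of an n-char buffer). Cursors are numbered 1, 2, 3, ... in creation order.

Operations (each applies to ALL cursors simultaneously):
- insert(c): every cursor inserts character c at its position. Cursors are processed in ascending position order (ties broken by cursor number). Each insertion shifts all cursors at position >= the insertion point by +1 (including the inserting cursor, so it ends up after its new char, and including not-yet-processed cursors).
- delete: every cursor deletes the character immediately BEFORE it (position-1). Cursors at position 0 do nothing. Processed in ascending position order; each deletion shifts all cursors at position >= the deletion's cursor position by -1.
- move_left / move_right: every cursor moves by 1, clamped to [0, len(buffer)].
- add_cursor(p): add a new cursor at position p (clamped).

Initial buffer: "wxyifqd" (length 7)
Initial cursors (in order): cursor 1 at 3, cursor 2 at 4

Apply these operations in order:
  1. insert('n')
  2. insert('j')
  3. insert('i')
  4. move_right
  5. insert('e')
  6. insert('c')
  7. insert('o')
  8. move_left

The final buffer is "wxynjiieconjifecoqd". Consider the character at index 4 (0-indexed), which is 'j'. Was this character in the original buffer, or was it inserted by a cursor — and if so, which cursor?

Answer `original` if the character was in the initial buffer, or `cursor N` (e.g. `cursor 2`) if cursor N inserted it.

After op 1 (insert('n')): buffer="wxyninfqd" (len 9), cursors c1@4 c2@6, authorship ...1.2...
After op 2 (insert('j')): buffer="wxynjinjfqd" (len 11), cursors c1@5 c2@8, authorship ...11.22...
After op 3 (insert('i')): buffer="wxynjiinjifqd" (len 13), cursors c1@6 c2@10, authorship ...111.222...
After op 4 (move_right): buffer="wxynjiinjifqd" (len 13), cursors c1@7 c2@11, authorship ...111.222...
After op 5 (insert('e')): buffer="wxynjiienjifeqd" (len 15), cursors c1@8 c2@13, authorship ...111.1222.2..
After op 6 (insert('c')): buffer="wxynjiiecnjifecqd" (len 17), cursors c1@9 c2@15, authorship ...111.11222.22..
After op 7 (insert('o')): buffer="wxynjiieconjifecoqd" (len 19), cursors c1@10 c2@17, authorship ...111.111222.222..
After op 8 (move_left): buffer="wxynjiieconjifecoqd" (len 19), cursors c1@9 c2@16, authorship ...111.111222.222..
Authorship (.=original, N=cursor N): . . . 1 1 1 . 1 1 1 2 2 2 . 2 2 2 . .
Index 4: author = 1

Answer: cursor 1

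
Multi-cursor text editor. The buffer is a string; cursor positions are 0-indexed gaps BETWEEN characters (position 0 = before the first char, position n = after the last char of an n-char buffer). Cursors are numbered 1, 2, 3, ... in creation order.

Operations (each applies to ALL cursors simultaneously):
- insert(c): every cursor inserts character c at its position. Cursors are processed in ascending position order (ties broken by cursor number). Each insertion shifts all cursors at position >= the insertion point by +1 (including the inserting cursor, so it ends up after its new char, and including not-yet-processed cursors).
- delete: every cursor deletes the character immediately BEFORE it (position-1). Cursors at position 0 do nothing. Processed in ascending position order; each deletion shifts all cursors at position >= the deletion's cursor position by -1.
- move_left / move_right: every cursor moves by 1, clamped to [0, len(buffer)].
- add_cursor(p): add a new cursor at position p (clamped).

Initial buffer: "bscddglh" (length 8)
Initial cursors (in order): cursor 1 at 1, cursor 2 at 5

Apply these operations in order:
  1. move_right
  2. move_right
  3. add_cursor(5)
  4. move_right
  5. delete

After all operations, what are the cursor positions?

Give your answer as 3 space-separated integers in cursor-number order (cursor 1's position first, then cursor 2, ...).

Answer: 3 5 4

Derivation:
After op 1 (move_right): buffer="bscddglh" (len 8), cursors c1@2 c2@6, authorship ........
After op 2 (move_right): buffer="bscddglh" (len 8), cursors c1@3 c2@7, authorship ........
After op 3 (add_cursor(5)): buffer="bscddglh" (len 8), cursors c1@3 c3@5 c2@7, authorship ........
After op 4 (move_right): buffer="bscddglh" (len 8), cursors c1@4 c3@6 c2@8, authorship ........
After op 5 (delete): buffer="bscdl" (len 5), cursors c1@3 c3@4 c2@5, authorship .....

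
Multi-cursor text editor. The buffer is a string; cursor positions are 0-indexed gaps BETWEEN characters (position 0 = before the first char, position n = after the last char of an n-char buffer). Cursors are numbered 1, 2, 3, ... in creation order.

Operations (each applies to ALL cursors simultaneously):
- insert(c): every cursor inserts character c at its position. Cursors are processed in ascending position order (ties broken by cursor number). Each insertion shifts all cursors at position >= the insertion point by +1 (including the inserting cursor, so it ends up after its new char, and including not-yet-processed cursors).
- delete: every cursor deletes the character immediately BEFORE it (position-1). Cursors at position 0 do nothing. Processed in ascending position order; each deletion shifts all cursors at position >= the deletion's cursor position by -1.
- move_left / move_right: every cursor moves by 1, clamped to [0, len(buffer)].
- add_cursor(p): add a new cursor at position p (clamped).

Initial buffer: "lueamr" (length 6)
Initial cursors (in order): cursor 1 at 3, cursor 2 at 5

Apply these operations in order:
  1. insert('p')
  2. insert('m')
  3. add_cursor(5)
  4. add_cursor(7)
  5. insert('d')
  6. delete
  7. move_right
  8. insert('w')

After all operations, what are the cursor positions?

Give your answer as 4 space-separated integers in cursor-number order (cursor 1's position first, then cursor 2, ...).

Answer: 8 14 8 11

Derivation:
After op 1 (insert('p')): buffer="luepampr" (len 8), cursors c1@4 c2@7, authorship ...1..2.
After op 2 (insert('m')): buffer="luepmampmr" (len 10), cursors c1@5 c2@9, authorship ...11..22.
After op 3 (add_cursor(5)): buffer="luepmampmr" (len 10), cursors c1@5 c3@5 c2@9, authorship ...11..22.
After op 4 (add_cursor(7)): buffer="luepmampmr" (len 10), cursors c1@5 c3@5 c4@7 c2@9, authorship ...11..22.
After op 5 (insert('d')): buffer="luepmddamdpmdr" (len 14), cursors c1@7 c3@7 c4@10 c2@13, authorship ...1113..4222.
After op 6 (delete): buffer="luepmampmr" (len 10), cursors c1@5 c3@5 c4@7 c2@9, authorship ...11..22.
After op 7 (move_right): buffer="luepmampmr" (len 10), cursors c1@6 c3@6 c4@8 c2@10, authorship ...11..22.
After op 8 (insert('w')): buffer="luepmawwmpwmrw" (len 14), cursors c1@8 c3@8 c4@11 c2@14, authorship ...11.13.242.2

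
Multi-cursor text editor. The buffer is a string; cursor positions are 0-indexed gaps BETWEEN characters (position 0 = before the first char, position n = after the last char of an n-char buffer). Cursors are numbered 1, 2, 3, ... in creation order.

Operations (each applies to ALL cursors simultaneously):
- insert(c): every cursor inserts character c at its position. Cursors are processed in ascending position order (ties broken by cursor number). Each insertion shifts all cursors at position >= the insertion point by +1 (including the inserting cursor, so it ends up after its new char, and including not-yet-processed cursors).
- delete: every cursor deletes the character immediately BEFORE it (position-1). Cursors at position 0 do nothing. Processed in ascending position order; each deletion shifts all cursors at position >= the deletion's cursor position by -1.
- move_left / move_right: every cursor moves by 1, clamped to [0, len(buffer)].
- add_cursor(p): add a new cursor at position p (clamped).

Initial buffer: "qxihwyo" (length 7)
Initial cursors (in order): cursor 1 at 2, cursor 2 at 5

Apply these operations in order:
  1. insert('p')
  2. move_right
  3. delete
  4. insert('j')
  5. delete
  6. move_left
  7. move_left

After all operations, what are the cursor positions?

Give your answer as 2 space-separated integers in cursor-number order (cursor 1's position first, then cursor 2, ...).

Answer: 1 4

Derivation:
After op 1 (insert('p')): buffer="qxpihwpyo" (len 9), cursors c1@3 c2@7, authorship ..1...2..
After op 2 (move_right): buffer="qxpihwpyo" (len 9), cursors c1@4 c2@8, authorship ..1...2..
After op 3 (delete): buffer="qxphwpo" (len 7), cursors c1@3 c2@6, authorship ..1..2.
After op 4 (insert('j')): buffer="qxpjhwpjo" (len 9), cursors c1@4 c2@8, authorship ..11..22.
After op 5 (delete): buffer="qxphwpo" (len 7), cursors c1@3 c2@6, authorship ..1..2.
After op 6 (move_left): buffer="qxphwpo" (len 7), cursors c1@2 c2@5, authorship ..1..2.
After op 7 (move_left): buffer="qxphwpo" (len 7), cursors c1@1 c2@4, authorship ..1..2.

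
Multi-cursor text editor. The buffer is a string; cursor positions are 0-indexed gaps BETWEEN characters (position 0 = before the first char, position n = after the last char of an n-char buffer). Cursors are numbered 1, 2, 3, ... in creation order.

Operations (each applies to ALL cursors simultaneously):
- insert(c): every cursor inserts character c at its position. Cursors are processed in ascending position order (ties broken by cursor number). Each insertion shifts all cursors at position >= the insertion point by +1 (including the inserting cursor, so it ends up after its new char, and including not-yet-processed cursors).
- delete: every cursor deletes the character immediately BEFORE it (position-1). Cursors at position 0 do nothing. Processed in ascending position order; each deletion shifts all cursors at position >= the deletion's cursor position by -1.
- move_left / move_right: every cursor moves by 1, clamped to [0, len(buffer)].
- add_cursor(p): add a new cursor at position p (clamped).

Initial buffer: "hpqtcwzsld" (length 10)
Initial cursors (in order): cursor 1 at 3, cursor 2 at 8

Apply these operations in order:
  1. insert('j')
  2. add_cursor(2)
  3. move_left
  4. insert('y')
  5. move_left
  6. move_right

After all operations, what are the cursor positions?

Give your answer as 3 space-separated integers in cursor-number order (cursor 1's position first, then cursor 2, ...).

Answer: 5 12 2

Derivation:
After op 1 (insert('j')): buffer="hpqjtcwzsjld" (len 12), cursors c1@4 c2@10, authorship ...1.....2..
After op 2 (add_cursor(2)): buffer="hpqjtcwzsjld" (len 12), cursors c3@2 c1@4 c2@10, authorship ...1.....2..
After op 3 (move_left): buffer="hpqjtcwzsjld" (len 12), cursors c3@1 c1@3 c2@9, authorship ...1.....2..
After op 4 (insert('y')): buffer="hypqyjtcwzsyjld" (len 15), cursors c3@2 c1@5 c2@12, authorship .3..11.....22..
After op 5 (move_left): buffer="hypqyjtcwzsyjld" (len 15), cursors c3@1 c1@4 c2@11, authorship .3..11.....22..
After op 6 (move_right): buffer="hypqyjtcwzsyjld" (len 15), cursors c3@2 c1@5 c2@12, authorship .3..11.....22..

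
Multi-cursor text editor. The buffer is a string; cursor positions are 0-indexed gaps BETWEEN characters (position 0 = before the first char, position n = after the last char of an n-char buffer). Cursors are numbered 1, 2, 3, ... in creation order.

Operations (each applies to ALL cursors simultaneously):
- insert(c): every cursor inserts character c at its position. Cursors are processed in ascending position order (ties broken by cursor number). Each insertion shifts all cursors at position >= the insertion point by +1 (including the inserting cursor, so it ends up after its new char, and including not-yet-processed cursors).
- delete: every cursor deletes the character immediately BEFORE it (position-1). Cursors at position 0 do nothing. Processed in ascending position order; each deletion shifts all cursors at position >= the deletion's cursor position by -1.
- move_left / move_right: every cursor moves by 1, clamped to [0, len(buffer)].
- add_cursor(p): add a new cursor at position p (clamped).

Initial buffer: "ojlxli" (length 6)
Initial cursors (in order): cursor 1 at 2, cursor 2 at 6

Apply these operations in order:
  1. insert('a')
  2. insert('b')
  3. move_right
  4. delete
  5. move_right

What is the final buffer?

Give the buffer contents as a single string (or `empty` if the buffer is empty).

Answer: ojabxlia

Derivation:
After op 1 (insert('a')): buffer="ojalxlia" (len 8), cursors c1@3 c2@8, authorship ..1....2
After op 2 (insert('b')): buffer="ojablxliab" (len 10), cursors c1@4 c2@10, authorship ..11....22
After op 3 (move_right): buffer="ojablxliab" (len 10), cursors c1@5 c2@10, authorship ..11....22
After op 4 (delete): buffer="ojabxlia" (len 8), cursors c1@4 c2@8, authorship ..11...2
After op 5 (move_right): buffer="ojabxlia" (len 8), cursors c1@5 c2@8, authorship ..11...2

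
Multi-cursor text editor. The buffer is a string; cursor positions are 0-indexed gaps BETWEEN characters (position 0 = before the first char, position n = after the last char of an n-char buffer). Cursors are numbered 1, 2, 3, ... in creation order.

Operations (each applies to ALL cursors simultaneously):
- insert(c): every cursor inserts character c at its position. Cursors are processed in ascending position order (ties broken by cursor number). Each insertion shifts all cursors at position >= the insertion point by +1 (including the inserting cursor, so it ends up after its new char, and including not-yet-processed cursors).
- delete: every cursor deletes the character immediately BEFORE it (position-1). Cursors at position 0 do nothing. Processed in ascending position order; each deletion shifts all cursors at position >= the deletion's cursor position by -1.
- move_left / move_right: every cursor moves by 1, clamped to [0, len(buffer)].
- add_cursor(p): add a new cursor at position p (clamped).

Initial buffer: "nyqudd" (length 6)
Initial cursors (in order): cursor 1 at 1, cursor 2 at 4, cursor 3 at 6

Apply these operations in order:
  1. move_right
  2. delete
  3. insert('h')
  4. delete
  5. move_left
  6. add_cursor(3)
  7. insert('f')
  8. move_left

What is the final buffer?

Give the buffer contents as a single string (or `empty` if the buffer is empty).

Answer: fnqffuf

Derivation:
After op 1 (move_right): buffer="nyqudd" (len 6), cursors c1@2 c2@5 c3@6, authorship ......
After op 2 (delete): buffer="nqu" (len 3), cursors c1@1 c2@3 c3@3, authorship ...
After op 3 (insert('h')): buffer="nhquhh" (len 6), cursors c1@2 c2@6 c3@6, authorship .1..23
After op 4 (delete): buffer="nqu" (len 3), cursors c1@1 c2@3 c3@3, authorship ...
After op 5 (move_left): buffer="nqu" (len 3), cursors c1@0 c2@2 c3@2, authorship ...
After op 6 (add_cursor(3)): buffer="nqu" (len 3), cursors c1@0 c2@2 c3@2 c4@3, authorship ...
After op 7 (insert('f')): buffer="fnqffuf" (len 7), cursors c1@1 c2@5 c3@5 c4@7, authorship 1..23.4
After op 8 (move_left): buffer="fnqffuf" (len 7), cursors c1@0 c2@4 c3@4 c4@6, authorship 1..23.4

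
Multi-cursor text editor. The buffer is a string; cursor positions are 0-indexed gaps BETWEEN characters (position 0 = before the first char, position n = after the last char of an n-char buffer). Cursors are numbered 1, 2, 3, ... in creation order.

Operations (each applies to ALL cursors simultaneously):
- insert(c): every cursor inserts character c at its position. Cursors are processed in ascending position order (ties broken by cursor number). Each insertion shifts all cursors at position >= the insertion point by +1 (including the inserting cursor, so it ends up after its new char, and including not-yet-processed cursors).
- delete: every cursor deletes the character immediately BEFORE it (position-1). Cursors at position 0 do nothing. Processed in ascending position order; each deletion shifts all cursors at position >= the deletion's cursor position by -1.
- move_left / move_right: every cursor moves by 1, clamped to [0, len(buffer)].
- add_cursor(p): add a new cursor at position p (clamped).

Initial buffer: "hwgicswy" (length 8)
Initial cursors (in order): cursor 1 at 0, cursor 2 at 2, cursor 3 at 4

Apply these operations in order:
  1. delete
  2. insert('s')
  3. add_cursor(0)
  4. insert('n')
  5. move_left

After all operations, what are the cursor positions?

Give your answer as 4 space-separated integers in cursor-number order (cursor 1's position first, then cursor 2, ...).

Answer: 2 5 8 0

Derivation:
After op 1 (delete): buffer="hgcswy" (len 6), cursors c1@0 c2@1 c3@2, authorship ......
After op 2 (insert('s')): buffer="shsgscswy" (len 9), cursors c1@1 c2@3 c3@5, authorship 1.2.3....
After op 3 (add_cursor(0)): buffer="shsgscswy" (len 9), cursors c4@0 c1@1 c2@3 c3@5, authorship 1.2.3....
After op 4 (insert('n')): buffer="nsnhsngsncswy" (len 13), cursors c4@1 c1@3 c2@6 c3@9, authorship 411.22.33....
After op 5 (move_left): buffer="nsnhsngsncswy" (len 13), cursors c4@0 c1@2 c2@5 c3@8, authorship 411.22.33....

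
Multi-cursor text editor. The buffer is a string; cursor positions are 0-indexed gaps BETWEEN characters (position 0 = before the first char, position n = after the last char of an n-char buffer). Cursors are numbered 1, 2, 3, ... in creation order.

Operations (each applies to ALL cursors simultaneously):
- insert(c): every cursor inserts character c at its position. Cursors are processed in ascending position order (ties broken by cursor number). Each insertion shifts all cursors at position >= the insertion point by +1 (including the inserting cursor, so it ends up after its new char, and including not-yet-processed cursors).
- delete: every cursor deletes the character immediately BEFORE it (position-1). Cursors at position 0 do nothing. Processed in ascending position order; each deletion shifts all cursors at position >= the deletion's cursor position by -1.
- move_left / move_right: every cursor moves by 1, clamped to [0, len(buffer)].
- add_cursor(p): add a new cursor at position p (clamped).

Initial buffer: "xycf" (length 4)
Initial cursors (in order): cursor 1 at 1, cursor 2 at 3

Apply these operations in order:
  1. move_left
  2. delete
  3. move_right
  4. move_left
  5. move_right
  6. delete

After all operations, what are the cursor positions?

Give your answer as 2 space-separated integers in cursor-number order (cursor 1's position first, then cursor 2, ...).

Answer: 0 0

Derivation:
After op 1 (move_left): buffer="xycf" (len 4), cursors c1@0 c2@2, authorship ....
After op 2 (delete): buffer="xcf" (len 3), cursors c1@0 c2@1, authorship ...
After op 3 (move_right): buffer="xcf" (len 3), cursors c1@1 c2@2, authorship ...
After op 4 (move_left): buffer="xcf" (len 3), cursors c1@0 c2@1, authorship ...
After op 5 (move_right): buffer="xcf" (len 3), cursors c1@1 c2@2, authorship ...
After op 6 (delete): buffer="f" (len 1), cursors c1@0 c2@0, authorship .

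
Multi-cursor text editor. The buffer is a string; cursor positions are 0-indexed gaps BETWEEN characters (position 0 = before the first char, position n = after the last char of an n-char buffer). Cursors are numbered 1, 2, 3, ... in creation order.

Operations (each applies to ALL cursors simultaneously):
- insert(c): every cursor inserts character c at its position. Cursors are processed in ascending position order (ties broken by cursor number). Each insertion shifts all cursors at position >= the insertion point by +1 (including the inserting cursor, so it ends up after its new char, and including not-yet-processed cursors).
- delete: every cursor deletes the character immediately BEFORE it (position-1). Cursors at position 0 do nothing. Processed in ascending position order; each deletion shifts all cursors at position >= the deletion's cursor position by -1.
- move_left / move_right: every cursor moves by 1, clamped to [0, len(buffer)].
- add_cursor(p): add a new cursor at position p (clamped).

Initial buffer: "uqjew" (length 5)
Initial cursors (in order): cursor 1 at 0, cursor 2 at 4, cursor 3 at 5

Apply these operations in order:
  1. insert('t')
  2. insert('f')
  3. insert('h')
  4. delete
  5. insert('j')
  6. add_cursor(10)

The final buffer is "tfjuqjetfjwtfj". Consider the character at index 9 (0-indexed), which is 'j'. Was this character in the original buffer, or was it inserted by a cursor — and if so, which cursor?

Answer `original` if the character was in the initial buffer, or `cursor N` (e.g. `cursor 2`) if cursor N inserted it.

After op 1 (insert('t')): buffer="tuqjetwt" (len 8), cursors c1@1 c2@6 c3@8, authorship 1....2.3
After op 2 (insert('f')): buffer="tfuqjetfwtf" (len 11), cursors c1@2 c2@8 c3@11, authorship 11....22.33
After op 3 (insert('h')): buffer="tfhuqjetfhwtfh" (len 14), cursors c1@3 c2@10 c3@14, authorship 111....222.333
After op 4 (delete): buffer="tfuqjetfwtf" (len 11), cursors c1@2 c2@8 c3@11, authorship 11....22.33
After op 5 (insert('j')): buffer="tfjuqjetfjwtfj" (len 14), cursors c1@3 c2@10 c3@14, authorship 111....222.333
After op 6 (add_cursor(10)): buffer="tfjuqjetfjwtfj" (len 14), cursors c1@3 c2@10 c4@10 c3@14, authorship 111....222.333
Authorship (.=original, N=cursor N): 1 1 1 . . . . 2 2 2 . 3 3 3
Index 9: author = 2

Answer: cursor 2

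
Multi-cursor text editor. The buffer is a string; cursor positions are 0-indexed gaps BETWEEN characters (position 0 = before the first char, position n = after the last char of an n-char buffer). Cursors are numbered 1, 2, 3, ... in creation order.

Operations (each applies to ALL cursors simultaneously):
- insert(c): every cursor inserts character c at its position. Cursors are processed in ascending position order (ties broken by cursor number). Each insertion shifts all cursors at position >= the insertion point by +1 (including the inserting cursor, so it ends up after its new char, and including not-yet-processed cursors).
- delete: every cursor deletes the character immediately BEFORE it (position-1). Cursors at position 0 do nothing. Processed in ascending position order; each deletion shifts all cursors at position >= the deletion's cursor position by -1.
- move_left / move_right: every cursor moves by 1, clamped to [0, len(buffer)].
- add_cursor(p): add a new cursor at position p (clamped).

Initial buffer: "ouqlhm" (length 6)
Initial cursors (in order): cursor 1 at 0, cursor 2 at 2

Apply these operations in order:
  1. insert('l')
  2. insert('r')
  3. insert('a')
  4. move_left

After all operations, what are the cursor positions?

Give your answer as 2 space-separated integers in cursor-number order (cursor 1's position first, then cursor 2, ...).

Answer: 2 7

Derivation:
After op 1 (insert('l')): buffer="loulqlhm" (len 8), cursors c1@1 c2@4, authorship 1..2....
After op 2 (insert('r')): buffer="lroulrqlhm" (len 10), cursors c1@2 c2@6, authorship 11..22....
After op 3 (insert('a')): buffer="lraoulraqlhm" (len 12), cursors c1@3 c2@8, authorship 111..222....
After op 4 (move_left): buffer="lraoulraqlhm" (len 12), cursors c1@2 c2@7, authorship 111..222....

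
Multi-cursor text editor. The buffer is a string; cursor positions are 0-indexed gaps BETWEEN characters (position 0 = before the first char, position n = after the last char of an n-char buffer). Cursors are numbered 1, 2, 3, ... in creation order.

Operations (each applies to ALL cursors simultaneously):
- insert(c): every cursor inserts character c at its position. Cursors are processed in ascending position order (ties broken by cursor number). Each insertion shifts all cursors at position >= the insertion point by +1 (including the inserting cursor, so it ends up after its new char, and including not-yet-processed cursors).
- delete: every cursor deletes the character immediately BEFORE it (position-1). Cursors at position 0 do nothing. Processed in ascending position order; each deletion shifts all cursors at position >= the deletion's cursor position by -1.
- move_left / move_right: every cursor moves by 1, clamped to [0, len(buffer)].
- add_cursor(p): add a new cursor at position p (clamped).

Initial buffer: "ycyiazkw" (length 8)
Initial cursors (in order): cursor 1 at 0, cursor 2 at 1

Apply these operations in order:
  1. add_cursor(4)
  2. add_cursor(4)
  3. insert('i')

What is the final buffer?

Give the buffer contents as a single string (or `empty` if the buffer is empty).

After op 1 (add_cursor(4)): buffer="ycyiazkw" (len 8), cursors c1@0 c2@1 c3@4, authorship ........
After op 2 (add_cursor(4)): buffer="ycyiazkw" (len 8), cursors c1@0 c2@1 c3@4 c4@4, authorship ........
After op 3 (insert('i')): buffer="iyicyiiiazkw" (len 12), cursors c1@1 c2@3 c3@8 c4@8, authorship 1.2...34....

Answer: iyicyiiiazkw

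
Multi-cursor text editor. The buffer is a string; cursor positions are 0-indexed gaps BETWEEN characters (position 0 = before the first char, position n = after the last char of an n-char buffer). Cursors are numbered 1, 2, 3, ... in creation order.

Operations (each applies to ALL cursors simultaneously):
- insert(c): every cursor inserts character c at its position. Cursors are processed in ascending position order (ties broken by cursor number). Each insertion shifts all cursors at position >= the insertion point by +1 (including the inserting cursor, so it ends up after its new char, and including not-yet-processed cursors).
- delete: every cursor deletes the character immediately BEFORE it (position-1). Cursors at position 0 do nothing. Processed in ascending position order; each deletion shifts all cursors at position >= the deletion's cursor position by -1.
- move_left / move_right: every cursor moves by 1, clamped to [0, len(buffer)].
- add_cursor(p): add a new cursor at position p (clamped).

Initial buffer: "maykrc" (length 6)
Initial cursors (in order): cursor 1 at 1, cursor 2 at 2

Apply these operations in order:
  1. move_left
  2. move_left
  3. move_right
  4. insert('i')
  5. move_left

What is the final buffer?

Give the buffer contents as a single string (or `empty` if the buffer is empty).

After op 1 (move_left): buffer="maykrc" (len 6), cursors c1@0 c2@1, authorship ......
After op 2 (move_left): buffer="maykrc" (len 6), cursors c1@0 c2@0, authorship ......
After op 3 (move_right): buffer="maykrc" (len 6), cursors c1@1 c2@1, authorship ......
After op 4 (insert('i')): buffer="miiaykrc" (len 8), cursors c1@3 c2@3, authorship .12.....
After op 5 (move_left): buffer="miiaykrc" (len 8), cursors c1@2 c2@2, authorship .12.....

Answer: miiaykrc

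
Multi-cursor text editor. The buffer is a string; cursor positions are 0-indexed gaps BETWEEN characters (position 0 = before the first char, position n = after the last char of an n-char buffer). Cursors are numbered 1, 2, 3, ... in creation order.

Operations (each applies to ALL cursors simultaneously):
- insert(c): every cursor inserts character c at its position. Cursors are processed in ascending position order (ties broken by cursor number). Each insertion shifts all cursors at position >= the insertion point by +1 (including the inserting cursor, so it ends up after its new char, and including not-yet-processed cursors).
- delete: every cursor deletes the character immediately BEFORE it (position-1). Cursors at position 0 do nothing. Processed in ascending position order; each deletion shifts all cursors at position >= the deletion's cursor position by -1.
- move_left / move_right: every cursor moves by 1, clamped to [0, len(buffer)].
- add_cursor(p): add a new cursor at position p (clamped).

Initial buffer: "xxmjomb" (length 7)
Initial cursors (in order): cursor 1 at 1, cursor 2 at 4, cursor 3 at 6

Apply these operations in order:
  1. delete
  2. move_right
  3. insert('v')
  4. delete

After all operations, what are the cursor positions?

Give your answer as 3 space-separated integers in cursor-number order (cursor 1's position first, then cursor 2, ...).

Answer: 1 3 4

Derivation:
After op 1 (delete): buffer="xmob" (len 4), cursors c1@0 c2@2 c3@3, authorship ....
After op 2 (move_right): buffer="xmob" (len 4), cursors c1@1 c2@3 c3@4, authorship ....
After op 3 (insert('v')): buffer="xvmovbv" (len 7), cursors c1@2 c2@5 c3@7, authorship .1..2.3
After op 4 (delete): buffer="xmob" (len 4), cursors c1@1 c2@3 c3@4, authorship ....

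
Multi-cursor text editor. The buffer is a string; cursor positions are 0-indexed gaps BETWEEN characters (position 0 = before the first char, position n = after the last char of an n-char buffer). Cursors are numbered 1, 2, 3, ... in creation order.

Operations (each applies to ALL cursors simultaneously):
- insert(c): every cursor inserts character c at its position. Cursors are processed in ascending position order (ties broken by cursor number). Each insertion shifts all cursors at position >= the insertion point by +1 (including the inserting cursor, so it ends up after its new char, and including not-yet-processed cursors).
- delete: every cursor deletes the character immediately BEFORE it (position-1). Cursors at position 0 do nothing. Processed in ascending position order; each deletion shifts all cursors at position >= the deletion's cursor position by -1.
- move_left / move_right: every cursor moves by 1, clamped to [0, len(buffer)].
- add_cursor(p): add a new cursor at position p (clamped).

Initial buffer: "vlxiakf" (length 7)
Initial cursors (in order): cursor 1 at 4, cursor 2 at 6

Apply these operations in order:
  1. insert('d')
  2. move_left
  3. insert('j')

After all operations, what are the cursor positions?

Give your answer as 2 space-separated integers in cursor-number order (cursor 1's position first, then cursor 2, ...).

After op 1 (insert('d')): buffer="vlxidakdf" (len 9), cursors c1@5 c2@8, authorship ....1..2.
After op 2 (move_left): buffer="vlxidakdf" (len 9), cursors c1@4 c2@7, authorship ....1..2.
After op 3 (insert('j')): buffer="vlxijdakjdf" (len 11), cursors c1@5 c2@9, authorship ....11..22.

Answer: 5 9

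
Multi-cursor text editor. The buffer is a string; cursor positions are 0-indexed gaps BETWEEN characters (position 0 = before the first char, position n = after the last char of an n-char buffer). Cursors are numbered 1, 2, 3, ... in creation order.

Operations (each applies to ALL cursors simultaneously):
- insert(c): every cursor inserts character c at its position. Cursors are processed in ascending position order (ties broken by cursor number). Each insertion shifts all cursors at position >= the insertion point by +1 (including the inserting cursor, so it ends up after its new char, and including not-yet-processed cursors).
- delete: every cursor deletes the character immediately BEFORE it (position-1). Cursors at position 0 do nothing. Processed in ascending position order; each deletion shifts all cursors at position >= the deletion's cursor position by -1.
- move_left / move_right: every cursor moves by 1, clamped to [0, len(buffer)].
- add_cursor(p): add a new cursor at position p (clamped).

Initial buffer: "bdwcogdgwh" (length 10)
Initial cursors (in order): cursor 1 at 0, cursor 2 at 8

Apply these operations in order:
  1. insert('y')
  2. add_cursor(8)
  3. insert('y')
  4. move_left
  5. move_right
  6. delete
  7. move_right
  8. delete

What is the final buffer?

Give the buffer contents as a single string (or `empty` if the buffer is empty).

Answer: ydwcogdyh

Derivation:
After op 1 (insert('y')): buffer="ybdwcogdgywh" (len 12), cursors c1@1 c2@10, authorship 1........2..
After op 2 (add_cursor(8)): buffer="ybdwcogdgywh" (len 12), cursors c1@1 c3@8 c2@10, authorship 1........2..
After op 3 (insert('y')): buffer="yybdwcogdygyywh" (len 15), cursors c1@2 c3@10 c2@13, authorship 11.......3.22..
After op 4 (move_left): buffer="yybdwcogdygyywh" (len 15), cursors c1@1 c3@9 c2@12, authorship 11.......3.22..
After op 5 (move_right): buffer="yybdwcogdygyywh" (len 15), cursors c1@2 c3@10 c2@13, authorship 11.......3.22..
After op 6 (delete): buffer="ybdwcogdgywh" (len 12), cursors c1@1 c3@8 c2@10, authorship 1........2..
After op 7 (move_right): buffer="ybdwcogdgywh" (len 12), cursors c1@2 c3@9 c2@11, authorship 1........2..
After op 8 (delete): buffer="ydwcogdyh" (len 9), cursors c1@1 c3@7 c2@8, authorship 1......2.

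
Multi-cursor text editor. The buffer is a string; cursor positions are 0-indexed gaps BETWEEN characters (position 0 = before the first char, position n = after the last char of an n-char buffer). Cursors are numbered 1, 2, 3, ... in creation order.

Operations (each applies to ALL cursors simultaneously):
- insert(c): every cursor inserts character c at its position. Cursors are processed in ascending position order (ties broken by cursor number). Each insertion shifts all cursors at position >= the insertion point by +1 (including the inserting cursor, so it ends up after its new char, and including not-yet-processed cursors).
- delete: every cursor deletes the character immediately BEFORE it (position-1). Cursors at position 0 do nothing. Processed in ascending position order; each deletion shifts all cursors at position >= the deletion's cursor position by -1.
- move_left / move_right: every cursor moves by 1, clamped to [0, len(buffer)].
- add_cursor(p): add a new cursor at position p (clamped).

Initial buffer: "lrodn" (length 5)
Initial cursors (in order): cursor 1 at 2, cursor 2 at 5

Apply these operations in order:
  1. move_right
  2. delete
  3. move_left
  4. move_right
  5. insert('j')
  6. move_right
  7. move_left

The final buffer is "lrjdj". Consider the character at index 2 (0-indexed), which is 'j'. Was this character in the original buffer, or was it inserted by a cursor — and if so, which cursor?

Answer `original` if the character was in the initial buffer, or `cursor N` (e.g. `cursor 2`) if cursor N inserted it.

Answer: cursor 1

Derivation:
After op 1 (move_right): buffer="lrodn" (len 5), cursors c1@3 c2@5, authorship .....
After op 2 (delete): buffer="lrd" (len 3), cursors c1@2 c2@3, authorship ...
After op 3 (move_left): buffer="lrd" (len 3), cursors c1@1 c2@2, authorship ...
After op 4 (move_right): buffer="lrd" (len 3), cursors c1@2 c2@3, authorship ...
After op 5 (insert('j')): buffer="lrjdj" (len 5), cursors c1@3 c2@5, authorship ..1.2
After op 6 (move_right): buffer="lrjdj" (len 5), cursors c1@4 c2@5, authorship ..1.2
After op 7 (move_left): buffer="lrjdj" (len 5), cursors c1@3 c2@4, authorship ..1.2
Authorship (.=original, N=cursor N): . . 1 . 2
Index 2: author = 1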